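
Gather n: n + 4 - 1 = n + 3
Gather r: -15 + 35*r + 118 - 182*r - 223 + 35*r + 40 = -112*r - 80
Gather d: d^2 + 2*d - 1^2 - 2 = d^2 + 2*d - 3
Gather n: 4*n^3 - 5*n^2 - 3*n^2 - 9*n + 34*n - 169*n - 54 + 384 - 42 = 4*n^3 - 8*n^2 - 144*n + 288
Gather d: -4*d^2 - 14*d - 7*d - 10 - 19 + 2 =-4*d^2 - 21*d - 27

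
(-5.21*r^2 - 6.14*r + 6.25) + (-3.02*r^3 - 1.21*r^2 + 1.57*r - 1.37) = -3.02*r^3 - 6.42*r^2 - 4.57*r + 4.88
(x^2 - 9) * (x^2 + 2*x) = x^4 + 2*x^3 - 9*x^2 - 18*x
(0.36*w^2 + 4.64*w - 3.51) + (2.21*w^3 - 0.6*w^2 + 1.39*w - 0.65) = 2.21*w^3 - 0.24*w^2 + 6.03*w - 4.16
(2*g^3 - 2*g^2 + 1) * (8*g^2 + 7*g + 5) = 16*g^5 - 2*g^4 - 4*g^3 - 2*g^2 + 7*g + 5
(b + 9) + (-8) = b + 1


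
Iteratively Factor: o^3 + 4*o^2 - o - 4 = (o + 1)*(o^2 + 3*o - 4) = (o + 1)*(o + 4)*(o - 1)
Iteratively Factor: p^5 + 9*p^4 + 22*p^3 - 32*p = (p + 4)*(p^4 + 5*p^3 + 2*p^2 - 8*p) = (p + 2)*(p + 4)*(p^3 + 3*p^2 - 4*p) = (p + 2)*(p + 4)^2*(p^2 - p) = p*(p + 2)*(p + 4)^2*(p - 1)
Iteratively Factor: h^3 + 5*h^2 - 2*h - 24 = (h + 3)*(h^2 + 2*h - 8) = (h + 3)*(h + 4)*(h - 2)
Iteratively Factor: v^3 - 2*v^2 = (v)*(v^2 - 2*v) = v^2*(v - 2)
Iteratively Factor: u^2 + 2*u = (u + 2)*(u)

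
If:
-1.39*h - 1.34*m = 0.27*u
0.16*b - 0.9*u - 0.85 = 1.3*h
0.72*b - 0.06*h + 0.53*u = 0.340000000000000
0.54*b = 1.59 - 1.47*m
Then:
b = -0.33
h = -1.34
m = 1.20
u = 0.93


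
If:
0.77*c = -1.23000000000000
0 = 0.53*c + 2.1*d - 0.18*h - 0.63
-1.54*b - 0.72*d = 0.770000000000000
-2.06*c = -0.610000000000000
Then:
No Solution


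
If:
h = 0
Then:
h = 0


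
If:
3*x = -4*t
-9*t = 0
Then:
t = 0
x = 0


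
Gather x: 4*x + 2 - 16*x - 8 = -12*x - 6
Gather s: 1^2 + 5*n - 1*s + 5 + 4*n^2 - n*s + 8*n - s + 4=4*n^2 + 13*n + s*(-n - 2) + 10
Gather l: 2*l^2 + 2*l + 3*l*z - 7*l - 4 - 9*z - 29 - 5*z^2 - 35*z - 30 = 2*l^2 + l*(3*z - 5) - 5*z^2 - 44*z - 63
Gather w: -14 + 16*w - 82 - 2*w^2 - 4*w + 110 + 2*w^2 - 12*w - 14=0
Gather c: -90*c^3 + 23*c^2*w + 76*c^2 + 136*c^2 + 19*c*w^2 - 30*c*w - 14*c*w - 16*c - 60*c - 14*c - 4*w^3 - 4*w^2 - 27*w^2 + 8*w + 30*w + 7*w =-90*c^3 + c^2*(23*w + 212) + c*(19*w^2 - 44*w - 90) - 4*w^3 - 31*w^2 + 45*w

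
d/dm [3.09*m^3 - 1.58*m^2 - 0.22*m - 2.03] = 9.27*m^2 - 3.16*m - 0.22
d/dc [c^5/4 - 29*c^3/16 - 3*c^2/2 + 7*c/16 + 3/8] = 5*c^4/4 - 87*c^2/16 - 3*c + 7/16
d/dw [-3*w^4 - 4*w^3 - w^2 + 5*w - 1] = -12*w^3 - 12*w^2 - 2*w + 5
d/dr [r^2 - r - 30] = 2*r - 1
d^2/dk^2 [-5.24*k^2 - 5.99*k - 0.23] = -10.4800000000000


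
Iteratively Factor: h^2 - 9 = (h + 3)*(h - 3)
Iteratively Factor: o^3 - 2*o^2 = (o)*(o^2 - 2*o) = o*(o - 2)*(o)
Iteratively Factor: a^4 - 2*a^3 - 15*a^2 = (a - 5)*(a^3 + 3*a^2) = (a - 5)*(a + 3)*(a^2) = a*(a - 5)*(a + 3)*(a)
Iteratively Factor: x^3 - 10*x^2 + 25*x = (x - 5)*(x^2 - 5*x) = x*(x - 5)*(x - 5)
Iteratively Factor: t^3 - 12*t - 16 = (t - 4)*(t^2 + 4*t + 4) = (t - 4)*(t + 2)*(t + 2)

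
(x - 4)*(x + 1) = x^2 - 3*x - 4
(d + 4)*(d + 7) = d^2 + 11*d + 28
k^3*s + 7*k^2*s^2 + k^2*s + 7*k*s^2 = k*(k + 7*s)*(k*s + s)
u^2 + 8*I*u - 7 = (u + I)*(u + 7*I)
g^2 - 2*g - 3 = (g - 3)*(g + 1)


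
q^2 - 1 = (q - 1)*(q + 1)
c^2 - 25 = (c - 5)*(c + 5)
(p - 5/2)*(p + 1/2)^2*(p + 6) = p^4 + 9*p^3/2 - 45*p^2/4 - 113*p/8 - 15/4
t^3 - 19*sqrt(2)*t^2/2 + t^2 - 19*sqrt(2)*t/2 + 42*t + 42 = (t + 1)*(t - 6*sqrt(2))*(t - 7*sqrt(2)/2)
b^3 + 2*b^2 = b^2*(b + 2)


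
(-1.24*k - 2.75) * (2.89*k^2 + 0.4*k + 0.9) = -3.5836*k^3 - 8.4435*k^2 - 2.216*k - 2.475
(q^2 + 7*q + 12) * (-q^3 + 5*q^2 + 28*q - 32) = -q^5 - 2*q^4 + 51*q^3 + 224*q^2 + 112*q - 384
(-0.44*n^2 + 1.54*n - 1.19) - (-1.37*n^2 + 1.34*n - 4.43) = 0.93*n^2 + 0.2*n + 3.24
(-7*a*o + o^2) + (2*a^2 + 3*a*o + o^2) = 2*a^2 - 4*a*o + 2*o^2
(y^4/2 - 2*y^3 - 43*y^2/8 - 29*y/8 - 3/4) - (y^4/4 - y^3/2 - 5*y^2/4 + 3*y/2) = y^4/4 - 3*y^3/2 - 33*y^2/8 - 41*y/8 - 3/4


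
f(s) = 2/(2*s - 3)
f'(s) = -4/(2*s - 3)^2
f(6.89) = 0.19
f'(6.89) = -0.03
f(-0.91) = -0.41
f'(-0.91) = -0.17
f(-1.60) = -0.32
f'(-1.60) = -0.10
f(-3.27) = -0.21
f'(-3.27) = -0.04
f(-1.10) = -0.38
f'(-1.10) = -0.15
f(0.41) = -0.92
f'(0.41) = -0.84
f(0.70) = -1.25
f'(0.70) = -1.56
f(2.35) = 1.18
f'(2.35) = -1.38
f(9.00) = 0.13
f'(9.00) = -0.02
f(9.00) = 0.13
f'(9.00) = -0.02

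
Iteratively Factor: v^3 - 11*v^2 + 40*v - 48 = (v - 3)*(v^2 - 8*v + 16) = (v - 4)*(v - 3)*(v - 4)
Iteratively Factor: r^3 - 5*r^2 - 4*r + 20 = (r - 2)*(r^2 - 3*r - 10) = (r - 2)*(r + 2)*(r - 5)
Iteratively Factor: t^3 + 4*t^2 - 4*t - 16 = (t + 4)*(t^2 - 4) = (t - 2)*(t + 4)*(t + 2)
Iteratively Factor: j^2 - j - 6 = (j + 2)*(j - 3)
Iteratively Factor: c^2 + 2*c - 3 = (c + 3)*(c - 1)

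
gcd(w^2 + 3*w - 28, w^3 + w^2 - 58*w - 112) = w + 7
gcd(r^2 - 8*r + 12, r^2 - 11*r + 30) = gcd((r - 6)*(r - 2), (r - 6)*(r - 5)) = r - 6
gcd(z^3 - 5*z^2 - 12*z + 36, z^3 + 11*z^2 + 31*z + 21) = z + 3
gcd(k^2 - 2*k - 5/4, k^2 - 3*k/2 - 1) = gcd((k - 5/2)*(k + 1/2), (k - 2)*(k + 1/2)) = k + 1/2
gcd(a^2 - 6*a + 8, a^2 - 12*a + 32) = a - 4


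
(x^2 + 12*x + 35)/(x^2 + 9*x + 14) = (x + 5)/(x + 2)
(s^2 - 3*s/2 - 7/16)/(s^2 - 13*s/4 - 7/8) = (4*s - 7)/(2*(2*s - 7))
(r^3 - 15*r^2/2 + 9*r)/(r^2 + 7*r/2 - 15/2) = r*(r - 6)/(r + 5)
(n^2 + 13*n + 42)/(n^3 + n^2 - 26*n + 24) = (n + 7)/(n^2 - 5*n + 4)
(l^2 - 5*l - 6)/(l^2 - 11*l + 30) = (l + 1)/(l - 5)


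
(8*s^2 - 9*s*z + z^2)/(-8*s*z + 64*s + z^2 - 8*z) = (-s + z)/(z - 8)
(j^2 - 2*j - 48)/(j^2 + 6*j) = (j - 8)/j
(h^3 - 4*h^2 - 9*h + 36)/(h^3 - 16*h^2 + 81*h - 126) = (h^2 - h - 12)/(h^2 - 13*h + 42)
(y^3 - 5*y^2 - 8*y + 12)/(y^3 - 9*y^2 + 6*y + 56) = (y^2 - 7*y + 6)/(y^2 - 11*y + 28)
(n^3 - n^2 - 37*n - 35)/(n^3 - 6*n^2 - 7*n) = (n + 5)/n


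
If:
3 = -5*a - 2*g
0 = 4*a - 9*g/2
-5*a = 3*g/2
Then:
No Solution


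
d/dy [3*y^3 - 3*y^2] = 3*y*(3*y - 2)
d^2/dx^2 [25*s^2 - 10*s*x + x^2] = 2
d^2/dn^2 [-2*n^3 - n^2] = -12*n - 2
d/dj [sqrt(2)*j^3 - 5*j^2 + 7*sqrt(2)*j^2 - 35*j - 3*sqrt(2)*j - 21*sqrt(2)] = 3*sqrt(2)*j^2 - 10*j + 14*sqrt(2)*j - 35 - 3*sqrt(2)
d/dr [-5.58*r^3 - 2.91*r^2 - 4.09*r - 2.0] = -16.74*r^2 - 5.82*r - 4.09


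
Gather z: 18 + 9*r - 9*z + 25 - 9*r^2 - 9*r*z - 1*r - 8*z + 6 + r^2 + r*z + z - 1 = -8*r^2 + 8*r + z*(-8*r - 16) + 48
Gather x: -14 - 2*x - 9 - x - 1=-3*x - 24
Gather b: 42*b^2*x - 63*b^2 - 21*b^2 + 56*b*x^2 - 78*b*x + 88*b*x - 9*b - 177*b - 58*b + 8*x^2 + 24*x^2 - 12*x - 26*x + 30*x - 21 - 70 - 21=b^2*(42*x - 84) + b*(56*x^2 + 10*x - 244) + 32*x^2 - 8*x - 112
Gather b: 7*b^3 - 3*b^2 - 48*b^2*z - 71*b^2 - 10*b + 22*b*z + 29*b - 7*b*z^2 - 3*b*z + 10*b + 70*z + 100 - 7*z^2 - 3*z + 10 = 7*b^3 + b^2*(-48*z - 74) + b*(-7*z^2 + 19*z + 29) - 7*z^2 + 67*z + 110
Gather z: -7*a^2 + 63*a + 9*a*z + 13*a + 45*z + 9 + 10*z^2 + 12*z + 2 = -7*a^2 + 76*a + 10*z^2 + z*(9*a + 57) + 11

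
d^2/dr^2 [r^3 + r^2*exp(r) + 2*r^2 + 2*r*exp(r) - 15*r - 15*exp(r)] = r^2*exp(r) + 6*r*exp(r) + 6*r - 9*exp(r) + 4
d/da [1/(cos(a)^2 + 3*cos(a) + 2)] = (2*cos(a) + 3)*sin(a)/(cos(a)^2 + 3*cos(a) + 2)^2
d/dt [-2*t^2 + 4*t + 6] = 4 - 4*t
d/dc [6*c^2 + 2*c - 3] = 12*c + 2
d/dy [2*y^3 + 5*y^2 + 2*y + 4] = 6*y^2 + 10*y + 2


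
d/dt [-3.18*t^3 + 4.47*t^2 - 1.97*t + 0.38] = -9.54*t^2 + 8.94*t - 1.97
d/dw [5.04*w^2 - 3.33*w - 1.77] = 10.08*w - 3.33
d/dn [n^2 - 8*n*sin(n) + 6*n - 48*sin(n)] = -8*n*cos(n) + 2*n - 8*sin(n) - 48*cos(n) + 6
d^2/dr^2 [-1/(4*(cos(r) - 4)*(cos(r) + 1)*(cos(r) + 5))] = (2*(1 - cos(r)^2)^2 - 12*sin(r)^6 - 3*cos(r)^6 + 22*cos(r)^5 + 34*cos(r)^3 + 579*cos(r)^2 - 272*cos(r) - 792)/(4*(cos(r) - 4)^3*(cos(r) + 1)^3*(cos(r) + 5)^3)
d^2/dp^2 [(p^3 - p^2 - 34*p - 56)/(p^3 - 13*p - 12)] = 2*(-p^6 - 63*p^5 - 303*p^4 - 357*p^3 + 204*p^2 - 1584*p - 4304)/(p^9 - 39*p^7 - 36*p^6 + 507*p^5 + 936*p^4 - 1765*p^3 - 6084*p^2 - 5616*p - 1728)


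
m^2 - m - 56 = (m - 8)*(m + 7)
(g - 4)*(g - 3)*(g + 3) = g^3 - 4*g^2 - 9*g + 36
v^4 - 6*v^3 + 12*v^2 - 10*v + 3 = (v - 3)*(v - 1)^3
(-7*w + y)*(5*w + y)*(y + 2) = -35*w^2*y - 70*w^2 - 2*w*y^2 - 4*w*y + y^3 + 2*y^2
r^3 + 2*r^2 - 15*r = r*(r - 3)*(r + 5)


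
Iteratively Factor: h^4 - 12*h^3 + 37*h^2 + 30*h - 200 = (h - 5)*(h^3 - 7*h^2 + 2*h + 40) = (h - 5)^2*(h^2 - 2*h - 8) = (h - 5)^2*(h + 2)*(h - 4)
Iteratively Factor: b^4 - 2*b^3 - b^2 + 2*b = (b)*(b^3 - 2*b^2 - b + 2) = b*(b + 1)*(b^2 - 3*b + 2) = b*(b - 2)*(b + 1)*(b - 1)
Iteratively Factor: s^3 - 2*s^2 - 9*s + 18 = (s + 3)*(s^2 - 5*s + 6) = (s - 3)*(s + 3)*(s - 2)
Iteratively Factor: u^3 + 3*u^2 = (u)*(u^2 + 3*u) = u^2*(u + 3)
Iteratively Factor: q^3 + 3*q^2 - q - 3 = (q + 1)*(q^2 + 2*q - 3) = (q + 1)*(q + 3)*(q - 1)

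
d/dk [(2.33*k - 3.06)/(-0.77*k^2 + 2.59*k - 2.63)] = (1.7941*k^2 - 4.7124*k + 1.7975)/(0.5929*k^4 - 3.9886*k^3 + 10.7583*k^2 - 13.6234*k + 6.9169)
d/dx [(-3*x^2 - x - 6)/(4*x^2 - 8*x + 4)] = (7*x + 13)/(4*(x^3 - 3*x^2 + 3*x - 1))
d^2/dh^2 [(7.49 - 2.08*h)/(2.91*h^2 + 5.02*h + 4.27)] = (-(2.08*h - 7.49)*(5.82*h + 5.02)*(11.64*h + 10.04) + (36.3168*h - 22.7086)*(2.91*h^2 + 5.02*h + 4.27))/(2.91*h^2 + 5.02*h + 4.27)^3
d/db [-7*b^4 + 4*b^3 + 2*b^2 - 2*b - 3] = -28*b^3 + 12*b^2 + 4*b - 2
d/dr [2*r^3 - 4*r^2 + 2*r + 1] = 6*r^2 - 8*r + 2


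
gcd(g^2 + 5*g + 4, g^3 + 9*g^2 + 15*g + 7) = g + 1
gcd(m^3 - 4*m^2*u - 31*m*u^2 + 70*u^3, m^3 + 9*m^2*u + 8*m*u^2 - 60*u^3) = -m^2 - 3*m*u + 10*u^2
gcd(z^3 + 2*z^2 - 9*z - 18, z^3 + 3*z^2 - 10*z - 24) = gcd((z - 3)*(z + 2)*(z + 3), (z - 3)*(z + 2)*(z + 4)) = z^2 - z - 6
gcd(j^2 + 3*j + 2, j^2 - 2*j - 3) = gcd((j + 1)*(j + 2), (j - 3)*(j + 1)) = j + 1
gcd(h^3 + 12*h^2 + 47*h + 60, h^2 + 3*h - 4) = h + 4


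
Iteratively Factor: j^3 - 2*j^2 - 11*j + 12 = (j - 4)*(j^2 + 2*j - 3) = (j - 4)*(j - 1)*(j + 3)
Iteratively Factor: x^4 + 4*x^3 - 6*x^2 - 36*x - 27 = (x - 3)*(x^3 + 7*x^2 + 15*x + 9) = (x - 3)*(x + 3)*(x^2 + 4*x + 3) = (x - 3)*(x + 1)*(x + 3)*(x + 3)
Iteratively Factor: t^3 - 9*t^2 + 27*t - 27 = (t - 3)*(t^2 - 6*t + 9) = (t - 3)^2*(t - 3)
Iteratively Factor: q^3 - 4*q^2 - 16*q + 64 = (q - 4)*(q^2 - 16) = (q - 4)*(q + 4)*(q - 4)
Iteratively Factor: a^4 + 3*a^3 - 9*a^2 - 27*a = (a + 3)*(a^3 - 9*a) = a*(a + 3)*(a^2 - 9) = a*(a - 3)*(a + 3)*(a + 3)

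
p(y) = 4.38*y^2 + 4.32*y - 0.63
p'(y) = 8.76*y + 4.32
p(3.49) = 67.80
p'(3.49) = 34.89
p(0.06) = -0.36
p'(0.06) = 4.85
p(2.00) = 25.53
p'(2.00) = 21.84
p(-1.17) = 0.31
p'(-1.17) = -5.93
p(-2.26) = 11.98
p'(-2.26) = -15.48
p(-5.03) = 88.46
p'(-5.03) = -39.74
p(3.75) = 77.16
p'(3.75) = 37.17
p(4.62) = 112.82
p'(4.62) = 44.79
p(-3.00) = 25.83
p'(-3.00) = -21.96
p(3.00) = 51.75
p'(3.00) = 30.60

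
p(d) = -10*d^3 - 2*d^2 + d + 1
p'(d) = -30*d^2 - 4*d + 1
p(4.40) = -885.16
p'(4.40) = -597.40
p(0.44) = 0.20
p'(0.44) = -6.57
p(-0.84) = 4.68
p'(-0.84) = -16.81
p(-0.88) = 5.39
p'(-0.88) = -18.71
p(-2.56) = 153.10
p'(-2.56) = -185.37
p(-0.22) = 0.79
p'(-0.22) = 0.43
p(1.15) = -15.70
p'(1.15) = -43.28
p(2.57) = -179.39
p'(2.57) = -207.43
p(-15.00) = 33286.00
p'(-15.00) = -6689.00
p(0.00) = 1.00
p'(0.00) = 1.00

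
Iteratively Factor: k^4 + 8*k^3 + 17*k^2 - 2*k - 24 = (k - 1)*(k^3 + 9*k^2 + 26*k + 24) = (k - 1)*(k + 4)*(k^2 + 5*k + 6) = (k - 1)*(k + 2)*(k + 4)*(k + 3)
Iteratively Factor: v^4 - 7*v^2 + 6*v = (v)*(v^3 - 7*v + 6) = v*(v - 2)*(v^2 + 2*v - 3) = v*(v - 2)*(v - 1)*(v + 3)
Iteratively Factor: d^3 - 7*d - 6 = (d - 3)*(d^2 + 3*d + 2) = (d - 3)*(d + 1)*(d + 2)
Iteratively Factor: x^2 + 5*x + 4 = (x + 1)*(x + 4)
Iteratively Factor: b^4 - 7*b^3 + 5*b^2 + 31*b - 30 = (b + 2)*(b^3 - 9*b^2 + 23*b - 15) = (b - 3)*(b + 2)*(b^2 - 6*b + 5) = (b - 3)*(b - 1)*(b + 2)*(b - 5)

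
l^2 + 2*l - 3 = (l - 1)*(l + 3)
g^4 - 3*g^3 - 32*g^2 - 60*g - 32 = (g - 8)*(g + 1)*(g + 2)^2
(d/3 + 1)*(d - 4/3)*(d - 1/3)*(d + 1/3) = d^4/3 + 5*d^3/9 - 37*d^2/27 - 5*d/81 + 4/27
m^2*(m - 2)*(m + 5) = m^4 + 3*m^3 - 10*m^2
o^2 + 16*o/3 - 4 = (o - 2/3)*(o + 6)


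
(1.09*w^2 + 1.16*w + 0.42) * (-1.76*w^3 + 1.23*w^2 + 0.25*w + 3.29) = -1.9184*w^5 - 0.7009*w^4 + 0.9601*w^3 + 4.3927*w^2 + 3.9214*w + 1.3818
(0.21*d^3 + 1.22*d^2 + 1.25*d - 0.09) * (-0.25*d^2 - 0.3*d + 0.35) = -0.0525*d^5 - 0.368*d^4 - 0.605*d^3 + 0.0745*d^2 + 0.4645*d - 0.0315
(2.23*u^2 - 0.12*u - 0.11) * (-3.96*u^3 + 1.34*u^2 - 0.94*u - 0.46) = -8.8308*u^5 + 3.4634*u^4 - 1.8214*u^3 - 1.0604*u^2 + 0.1586*u + 0.0506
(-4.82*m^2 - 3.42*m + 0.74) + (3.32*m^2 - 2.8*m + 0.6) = -1.5*m^2 - 6.22*m + 1.34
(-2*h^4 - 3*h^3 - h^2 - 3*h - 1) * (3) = -6*h^4 - 9*h^3 - 3*h^2 - 9*h - 3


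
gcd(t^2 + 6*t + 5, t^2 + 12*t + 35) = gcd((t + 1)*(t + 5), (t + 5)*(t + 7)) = t + 5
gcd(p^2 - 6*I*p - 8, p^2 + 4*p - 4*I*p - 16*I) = p - 4*I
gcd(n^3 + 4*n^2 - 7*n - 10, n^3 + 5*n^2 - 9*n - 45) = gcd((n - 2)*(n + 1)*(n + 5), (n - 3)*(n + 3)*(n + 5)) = n + 5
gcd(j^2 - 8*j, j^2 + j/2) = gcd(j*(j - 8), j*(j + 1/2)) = j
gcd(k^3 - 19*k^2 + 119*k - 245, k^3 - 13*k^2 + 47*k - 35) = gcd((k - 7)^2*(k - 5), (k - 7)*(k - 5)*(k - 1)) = k^2 - 12*k + 35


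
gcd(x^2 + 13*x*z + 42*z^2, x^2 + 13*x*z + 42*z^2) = x^2 + 13*x*z + 42*z^2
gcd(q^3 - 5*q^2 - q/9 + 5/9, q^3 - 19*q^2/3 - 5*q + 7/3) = q - 1/3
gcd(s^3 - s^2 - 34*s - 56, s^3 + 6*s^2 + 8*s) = s^2 + 6*s + 8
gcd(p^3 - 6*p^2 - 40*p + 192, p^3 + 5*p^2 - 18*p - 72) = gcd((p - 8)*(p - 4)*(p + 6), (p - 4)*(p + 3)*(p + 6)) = p^2 + 2*p - 24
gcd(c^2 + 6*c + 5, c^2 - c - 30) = c + 5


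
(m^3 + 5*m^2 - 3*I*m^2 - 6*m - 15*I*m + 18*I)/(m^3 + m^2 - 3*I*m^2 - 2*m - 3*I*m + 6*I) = (m + 6)/(m + 2)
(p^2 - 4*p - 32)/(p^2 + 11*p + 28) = (p - 8)/(p + 7)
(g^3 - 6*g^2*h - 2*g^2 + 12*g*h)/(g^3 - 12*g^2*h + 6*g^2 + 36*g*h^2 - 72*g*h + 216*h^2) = g*(g - 2)/(g^2 - 6*g*h + 6*g - 36*h)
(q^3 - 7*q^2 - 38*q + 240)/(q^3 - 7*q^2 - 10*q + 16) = (q^2 + q - 30)/(q^2 + q - 2)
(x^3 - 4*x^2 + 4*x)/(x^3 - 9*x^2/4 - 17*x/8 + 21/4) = 8*x*(x - 2)/(8*x^2 - 2*x - 21)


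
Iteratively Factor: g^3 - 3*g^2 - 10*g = (g + 2)*(g^2 - 5*g) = g*(g + 2)*(g - 5)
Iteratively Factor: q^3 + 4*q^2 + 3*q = (q + 3)*(q^2 + q) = (q + 1)*(q + 3)*(q)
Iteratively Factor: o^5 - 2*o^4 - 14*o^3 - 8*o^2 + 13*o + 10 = (o + 1)*(o^4 - 3*o^3 - 11*o^2 + 3*o + 10) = (o - 1)*(o + 1)*(o^3 - 2*o^2 - 13*o - 10) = (o - 5)*(o - 1)*(o + 1)*(o^2 + 3*o + 2) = (o - 5)*(o - 1)*(o + 1)*(o + 2)*(o + 1)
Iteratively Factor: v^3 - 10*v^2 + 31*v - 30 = (v - 3)*(v^2 - 7*v + 10) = (v - 3)*(v - 2)*(v - 5)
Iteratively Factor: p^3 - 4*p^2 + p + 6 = (p - 2)*(p^2 - 2*p - 3) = (p - 3)*(p - 2)*(p + 1)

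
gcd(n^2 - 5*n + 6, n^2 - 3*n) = n - 3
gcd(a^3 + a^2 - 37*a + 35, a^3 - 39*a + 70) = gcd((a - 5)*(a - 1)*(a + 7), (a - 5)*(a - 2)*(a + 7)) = a^2 + 2*a - 35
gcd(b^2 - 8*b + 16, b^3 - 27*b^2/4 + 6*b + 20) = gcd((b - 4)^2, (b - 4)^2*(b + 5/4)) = b^2 - 8*b + 16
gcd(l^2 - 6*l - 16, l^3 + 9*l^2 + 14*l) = l + 2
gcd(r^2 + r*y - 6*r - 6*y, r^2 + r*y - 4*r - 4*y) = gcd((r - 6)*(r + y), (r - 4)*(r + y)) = r + y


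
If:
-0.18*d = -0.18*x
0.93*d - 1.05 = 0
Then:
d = 1.13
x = 1.13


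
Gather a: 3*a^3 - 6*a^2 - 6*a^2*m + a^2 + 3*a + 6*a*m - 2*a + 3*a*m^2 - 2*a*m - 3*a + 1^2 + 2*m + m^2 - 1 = 3*a^3 + a^2*(-6*m - 5) + a*(3*m^2 + 4*m - 2) + m^2 + 2*m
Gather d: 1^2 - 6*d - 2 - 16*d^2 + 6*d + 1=-16*d^2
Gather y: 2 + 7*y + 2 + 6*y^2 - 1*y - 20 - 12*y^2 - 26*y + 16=-6*y^2 - 20*y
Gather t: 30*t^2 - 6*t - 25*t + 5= 30*t^2 - 31*t + 5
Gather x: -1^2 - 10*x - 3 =-10*x - 4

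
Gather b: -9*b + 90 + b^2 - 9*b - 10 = b^2 - 18*b + 80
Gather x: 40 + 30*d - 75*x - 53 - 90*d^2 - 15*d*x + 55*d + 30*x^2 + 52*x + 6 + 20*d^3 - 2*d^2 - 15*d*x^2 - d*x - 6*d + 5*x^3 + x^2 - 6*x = 20*d^3 - 92*d^2 + 79*d + 5*x^3 + x^2*(31 - 15*d) + x*(-16*d - 29) - 7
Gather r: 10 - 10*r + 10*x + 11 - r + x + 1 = -11*r + 11*x + 22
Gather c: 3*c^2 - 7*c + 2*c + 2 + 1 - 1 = 3*c^2 - 5*c + 2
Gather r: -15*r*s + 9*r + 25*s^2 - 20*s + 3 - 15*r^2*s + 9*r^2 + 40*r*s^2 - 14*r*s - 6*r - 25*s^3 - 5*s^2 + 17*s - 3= r^2*(9 - 15*s) + r*(40*s^2 - 29*s + 3) - 25*s^3 + 20*s^2 - 3*s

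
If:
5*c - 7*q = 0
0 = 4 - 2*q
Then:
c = 14/5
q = 2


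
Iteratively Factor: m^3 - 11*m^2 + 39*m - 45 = (m - 3)*(m^2 - 8*m + 15) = (m - 5)*(m - 3)*(m - 3)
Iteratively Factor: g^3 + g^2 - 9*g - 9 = (g + 1)*(g^2 - 9) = (g - 3)*(g + 1)*(g + 3)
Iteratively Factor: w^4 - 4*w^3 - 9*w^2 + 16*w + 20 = (w - 2)*(w^3 - 2*w^2 - 13*w - 10) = (w - 5)*(w - 2)*(w^2 + 3*w + 2) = (w - 5)*(w - 2)*(w + 2)*(w + 1)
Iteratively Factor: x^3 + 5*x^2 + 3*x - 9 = (x - 1)*(x^2 + 6*x + 9) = (x - 1)*(x + 3)*(x + 3)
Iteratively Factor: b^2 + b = (b + 1)*(b)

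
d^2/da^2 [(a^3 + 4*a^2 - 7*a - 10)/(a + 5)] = 2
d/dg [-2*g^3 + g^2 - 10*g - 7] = -6*g^2 + 2*g - 10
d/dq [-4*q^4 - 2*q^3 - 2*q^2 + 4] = 2*q*(-8*q^2 - 3*q - 2)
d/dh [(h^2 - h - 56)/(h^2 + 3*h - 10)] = 2*(2*h^2 + 46*h + 89)/(h^4 + 6*h^3 - 11*h^2 - 60*h + 100)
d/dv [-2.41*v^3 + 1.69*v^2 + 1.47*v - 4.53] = -7.23*v^2 + 3.38*v + 1.47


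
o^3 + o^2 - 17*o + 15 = (o - 3)*(o - 1)*(o + 5)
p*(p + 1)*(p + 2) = p^3 + 3*p^2 + 2*p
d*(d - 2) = d^2 - 2*d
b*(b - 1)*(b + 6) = b^3 + 5*b^2 - 6*b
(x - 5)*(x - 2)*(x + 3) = x^3 - 4*x^2 - 11*x + 30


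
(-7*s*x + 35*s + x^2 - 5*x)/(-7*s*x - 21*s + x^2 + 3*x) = (x - 5)/(x + 3)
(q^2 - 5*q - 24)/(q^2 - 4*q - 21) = (q - 8)/(q - 7)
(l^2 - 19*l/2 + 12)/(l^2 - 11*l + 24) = (l - 3/2)/(l - 3)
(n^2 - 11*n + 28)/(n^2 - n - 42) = (n - 4)/(n + 6)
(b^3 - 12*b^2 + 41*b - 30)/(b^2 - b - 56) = (-b^3 + 12*b^2 - 41*b + 30)/(-b^2 + b + 56)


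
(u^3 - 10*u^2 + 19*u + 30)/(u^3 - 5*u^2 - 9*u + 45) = (u^2 - 5*u - 6)/(u^2 - 9)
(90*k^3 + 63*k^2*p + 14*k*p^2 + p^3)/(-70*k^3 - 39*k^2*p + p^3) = (18*k^2 + 9*k*p + p^2)/(-14*k^2 - 5*k*p + p^2)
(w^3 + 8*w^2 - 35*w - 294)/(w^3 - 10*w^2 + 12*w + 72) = (w^2 + 14*w + 49)/(w^2 - 4*w - 12)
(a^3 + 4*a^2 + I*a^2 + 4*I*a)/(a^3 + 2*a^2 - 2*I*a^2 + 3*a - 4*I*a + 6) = a*(a + 4)/(a^2 + a*(2 - 3*I) - 6*I)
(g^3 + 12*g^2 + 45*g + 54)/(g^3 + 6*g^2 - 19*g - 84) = (g^2 + 9*g + 18)/(g^2 + 3*g - 28)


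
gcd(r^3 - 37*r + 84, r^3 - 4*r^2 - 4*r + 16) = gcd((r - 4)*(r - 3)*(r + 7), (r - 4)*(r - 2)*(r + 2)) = r - 4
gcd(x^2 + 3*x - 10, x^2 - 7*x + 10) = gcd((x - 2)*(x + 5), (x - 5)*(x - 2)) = x - 2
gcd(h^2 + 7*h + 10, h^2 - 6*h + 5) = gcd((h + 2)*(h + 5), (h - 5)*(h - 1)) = 1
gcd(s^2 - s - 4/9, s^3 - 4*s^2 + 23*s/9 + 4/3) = s^2 - s - 4/9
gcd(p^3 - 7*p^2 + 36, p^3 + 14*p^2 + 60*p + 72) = p + 2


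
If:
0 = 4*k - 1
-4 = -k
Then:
No Solution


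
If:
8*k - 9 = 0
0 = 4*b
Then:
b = 0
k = 9/8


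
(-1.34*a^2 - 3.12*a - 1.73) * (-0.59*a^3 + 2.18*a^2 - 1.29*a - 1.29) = 0.7906*a^5 - 1.0804*a^4 - 4.0523*a^3 + 1.982*a^2 + 6.2565*a + 2.2317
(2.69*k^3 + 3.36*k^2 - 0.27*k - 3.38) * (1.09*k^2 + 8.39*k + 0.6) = 2.9321*k^5 + 26.2315*k^4 + 29.5101*k^3 - 3.9335*k^2 - 28.5202*k - 2.028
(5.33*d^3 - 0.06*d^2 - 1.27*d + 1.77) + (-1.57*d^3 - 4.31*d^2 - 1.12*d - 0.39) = 3.76*d^3 - 4.37*d^2 - 2.39*d + 1.38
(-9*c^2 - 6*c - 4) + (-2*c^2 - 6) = -11*c^2 - 6*c - 10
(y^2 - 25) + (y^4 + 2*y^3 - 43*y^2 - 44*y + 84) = y^4 + 2*y^3 - 42*y^2 - 44*y + 59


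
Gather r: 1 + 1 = 2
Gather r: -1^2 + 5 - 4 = 0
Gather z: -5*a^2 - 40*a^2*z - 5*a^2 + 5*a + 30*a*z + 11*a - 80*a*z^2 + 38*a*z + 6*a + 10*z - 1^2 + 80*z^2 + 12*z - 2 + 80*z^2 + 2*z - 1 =-10*a^2 + 22*a + z^2*(160 - 80*a) + z*(-40*a^2 + 68*a + 24) - 4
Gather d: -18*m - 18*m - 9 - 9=-36*m - 18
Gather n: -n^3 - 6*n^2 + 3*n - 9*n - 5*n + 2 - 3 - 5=-n^3 - 6*n^2 - 11*n - 6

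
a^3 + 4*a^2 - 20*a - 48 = (a - 4)*(a + 2)*(a + 6)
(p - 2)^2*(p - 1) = p^3 - 5*p^2 + 8*p - 4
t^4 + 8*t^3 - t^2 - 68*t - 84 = (t - 3)*(t + 2)^2*(t + 7)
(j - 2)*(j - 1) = j^2 - 3*j + 2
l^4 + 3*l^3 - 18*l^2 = l^2*(l - 3)*(l + 6)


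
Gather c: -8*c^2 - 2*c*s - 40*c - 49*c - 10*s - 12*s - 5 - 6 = -8*c^2 + c*(-2*s - 89) - 22*s - 11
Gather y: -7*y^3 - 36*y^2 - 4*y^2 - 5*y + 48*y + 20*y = -7*y^3 - 40*y^2 + 63*y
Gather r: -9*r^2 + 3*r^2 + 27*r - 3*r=-6*r^2 + 24*r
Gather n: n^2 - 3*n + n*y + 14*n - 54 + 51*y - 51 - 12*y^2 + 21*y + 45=n^2 + n*(y + 11) - 12*y^2 + 72*y - 60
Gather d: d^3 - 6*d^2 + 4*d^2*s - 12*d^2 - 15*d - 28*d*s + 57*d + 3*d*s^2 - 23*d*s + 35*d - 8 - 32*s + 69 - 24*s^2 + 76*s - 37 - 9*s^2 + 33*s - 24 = d^3 + d^2*(4*s - 18) + d*(3*s^2 - 51*s + 77) - 33*s^2 + 77*s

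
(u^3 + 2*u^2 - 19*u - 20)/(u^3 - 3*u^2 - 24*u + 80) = (u + 1)/(u - 4)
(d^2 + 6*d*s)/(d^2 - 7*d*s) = (d + 6*s)/(d - 7*s)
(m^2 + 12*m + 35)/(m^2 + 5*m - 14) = (m + 5)/(m - 2)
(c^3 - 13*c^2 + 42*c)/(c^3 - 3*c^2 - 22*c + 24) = c*(c - 7)/(c^2 + 3*c - 4)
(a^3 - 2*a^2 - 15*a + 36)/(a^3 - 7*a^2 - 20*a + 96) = (a - 3)/(a - 8)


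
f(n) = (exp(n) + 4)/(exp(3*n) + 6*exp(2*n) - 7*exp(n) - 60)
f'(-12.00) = 0.00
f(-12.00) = -0.07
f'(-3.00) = 0.00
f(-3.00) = -0.07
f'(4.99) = -0.00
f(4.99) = 0.00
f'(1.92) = -0.05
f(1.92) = 0.02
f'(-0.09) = -0.02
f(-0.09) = -0.08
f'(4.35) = -0.00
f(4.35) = 0.00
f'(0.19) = -0.04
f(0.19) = -0.09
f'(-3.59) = -0.00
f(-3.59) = -0.07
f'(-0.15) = -0.02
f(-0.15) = -0.08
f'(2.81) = -0.01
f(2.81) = 0.00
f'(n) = (exp(n) + 4)*(-3*exp(3*n) - 12*exp(2*n) + 7*exp(n))/(exp(3*n) + 6*exp(2*n) - 7*exp(n) - 60)^2 + exp(n)/(exp(3*n) + 6*exp(2*n) - 7*exp(n) - 60)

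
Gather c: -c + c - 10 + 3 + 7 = 0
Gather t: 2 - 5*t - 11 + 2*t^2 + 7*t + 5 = 2*t^2 + 2*t - 4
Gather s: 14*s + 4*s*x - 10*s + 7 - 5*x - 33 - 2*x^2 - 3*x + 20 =s*(4*x + 4) - 2*x^2 - 8*x - 6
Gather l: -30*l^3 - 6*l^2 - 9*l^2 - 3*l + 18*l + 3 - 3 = -30*l^3 - 15*l^2 + 15*l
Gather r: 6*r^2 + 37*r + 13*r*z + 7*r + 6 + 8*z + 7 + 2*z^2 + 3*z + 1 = 6*r^2 + r*(13*z + 44) + 2*z^2 + 11*z + 14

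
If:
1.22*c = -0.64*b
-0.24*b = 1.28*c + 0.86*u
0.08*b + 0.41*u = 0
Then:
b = 0.00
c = 0.00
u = 0.00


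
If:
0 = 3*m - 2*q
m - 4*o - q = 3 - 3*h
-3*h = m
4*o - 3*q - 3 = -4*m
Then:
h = 1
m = -3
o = 3/8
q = -9/2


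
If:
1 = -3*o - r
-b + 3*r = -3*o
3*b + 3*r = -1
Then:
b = -5/9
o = -11/27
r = 2/9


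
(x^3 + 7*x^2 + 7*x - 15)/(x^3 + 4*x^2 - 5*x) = (x + 3)/x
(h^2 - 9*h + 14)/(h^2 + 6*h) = (h^2 - 9*h + 14)/(h*(h + 6))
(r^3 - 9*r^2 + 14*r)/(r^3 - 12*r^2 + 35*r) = (r - 2)/(r - 5)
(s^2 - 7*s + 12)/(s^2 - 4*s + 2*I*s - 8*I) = (s - 3)/(s + 2*I)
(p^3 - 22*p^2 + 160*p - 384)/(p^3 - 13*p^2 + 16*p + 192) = (p - 6)/(p + 3)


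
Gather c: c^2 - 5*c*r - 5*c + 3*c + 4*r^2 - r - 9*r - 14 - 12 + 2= c^2 + c*(-5*r - 2) + 4*r^2 - 10*r - 24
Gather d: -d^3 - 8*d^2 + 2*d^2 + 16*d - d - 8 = -d^3 - 6*d^2 + 15*d - 8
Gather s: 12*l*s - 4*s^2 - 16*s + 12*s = -4*s^2 + s*(12*l - 4)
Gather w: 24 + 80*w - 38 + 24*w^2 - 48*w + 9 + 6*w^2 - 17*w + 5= 30*w^2 + 15*w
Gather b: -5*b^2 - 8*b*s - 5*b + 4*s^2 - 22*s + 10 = -5*b^2 + b*(-8*s - 5) + 4*s^2 - 22*s + 10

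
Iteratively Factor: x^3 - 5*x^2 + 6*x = (x - 2)*(x^2 - 3*x) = (x - 3)*(x - 2)*(x)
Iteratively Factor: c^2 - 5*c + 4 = (c - 1)*(c - 4)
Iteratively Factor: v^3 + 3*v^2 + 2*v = (v)*(v^2 + 3*v + 2) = v*(v + 1)*(v + 2)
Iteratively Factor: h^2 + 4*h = (h + 4)*(h)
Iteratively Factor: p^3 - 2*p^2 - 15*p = (p - 5)*(p^2 + 3*p) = (p - 5)*(p + 3)*(p)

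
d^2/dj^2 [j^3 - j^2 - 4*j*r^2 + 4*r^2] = 6*j - 2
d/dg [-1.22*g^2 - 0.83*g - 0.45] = -2.44*g - 0.83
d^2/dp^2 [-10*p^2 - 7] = -20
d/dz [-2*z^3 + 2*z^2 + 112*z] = -6*z^2 + 4*z + 112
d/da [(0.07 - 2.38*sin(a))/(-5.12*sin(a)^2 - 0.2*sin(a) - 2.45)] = 0.03814697265625*(-12.1856*sin(a)^2 + 0.7168*sin(a) + 5.845)*cos(a)/(1.0*sin(a)^2 + 0.0390625*sin(a) + 0.478515625)^2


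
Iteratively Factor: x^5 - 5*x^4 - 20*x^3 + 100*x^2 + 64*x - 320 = (x + 2)*(x^4 - 7*x^3 - 6*x^2 + 112*x - 160) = (x - 5)*(x + 2)*(x^3 - 2*x^2 - 16*x + 32) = (x - 5)*(x - 2)*(x + 2)*(x^2 - 16) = (x - 5)*(x - 2)*(x + 2)*(x + 4)*(x - 4)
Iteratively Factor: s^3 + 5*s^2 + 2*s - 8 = (s + 2)*(s^2 + 3*s - 4) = (s + 2)*(s + 4)*(s - 1)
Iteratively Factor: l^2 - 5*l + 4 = (l - 4)*(l - 1)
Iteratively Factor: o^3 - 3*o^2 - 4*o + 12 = (o - 2)*(o^2 - o - 6) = (o - 3)*(o - 2)*(o + 2)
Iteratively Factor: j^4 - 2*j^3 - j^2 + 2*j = (j + 1)*(j^3 - 3*j^2 + 2*j) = j*(j + 1)*(j^2 - 3*j + 2) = j*(j - 2)*(j + 1)*(j - 1)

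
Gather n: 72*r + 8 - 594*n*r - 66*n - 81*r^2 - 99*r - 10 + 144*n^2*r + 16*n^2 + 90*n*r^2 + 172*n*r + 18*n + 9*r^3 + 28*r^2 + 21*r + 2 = n^2*(144*r + 16) + n*(90*r^2 - 422*r - 48) + 9*r^3 - 53*r^2 - 6*r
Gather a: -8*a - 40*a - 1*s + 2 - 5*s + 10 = -48*a - 6*s + 12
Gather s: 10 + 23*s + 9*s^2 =9*s^2 + 23*s + 10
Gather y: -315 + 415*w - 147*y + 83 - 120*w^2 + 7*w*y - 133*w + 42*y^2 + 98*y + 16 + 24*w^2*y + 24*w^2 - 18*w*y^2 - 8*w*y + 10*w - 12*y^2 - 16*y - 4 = -96*w^2 + 292*w + y^2*(30 - 18*w) + y*(24*w^2 - w - 65) - 220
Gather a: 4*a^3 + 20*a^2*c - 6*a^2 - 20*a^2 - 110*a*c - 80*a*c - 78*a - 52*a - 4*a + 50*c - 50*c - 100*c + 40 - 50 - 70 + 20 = 4*a^3 + a^2*(20*c - 26) + a*(-190*c - 134) - 100*c - 60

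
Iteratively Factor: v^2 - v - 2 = (v - 2)*(v + 1)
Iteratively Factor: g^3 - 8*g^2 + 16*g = (g)*(g^2 - 8*g + 16) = g*(g - 4)*(g - 4)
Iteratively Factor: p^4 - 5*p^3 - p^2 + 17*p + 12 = (p + 1)*(p^3 - 6*p^2 + 5*p + 12) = (p - 3)*(p + 1)*(p^2 - 3*p - 4) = (p - 3)*(p + 1)^2*(p - 4)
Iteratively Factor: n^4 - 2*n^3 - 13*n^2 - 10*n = (n + 1)*(n^3 - 3*n^2 - 10*n) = (n - 5)*(n + 1)*(n^2 + 2*n) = (n - 5)*(n + 1)*(n + 2)*(n)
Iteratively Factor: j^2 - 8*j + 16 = (j - 4)*(j - 4)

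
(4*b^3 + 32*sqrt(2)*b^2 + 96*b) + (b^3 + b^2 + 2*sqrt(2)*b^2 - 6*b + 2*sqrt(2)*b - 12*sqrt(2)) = 5*b^3 + b^2 + 34*sqrt(2)*b^2 + 2*sqrt(2)*b + 90*b - 12*sqrt(2)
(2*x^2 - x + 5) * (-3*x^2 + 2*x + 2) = -6*x^4 + 7*x^3 - 13*x^2 + 8*x + 10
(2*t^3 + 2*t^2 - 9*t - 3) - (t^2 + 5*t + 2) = 2*t^3 + t^2 - 14*t - 5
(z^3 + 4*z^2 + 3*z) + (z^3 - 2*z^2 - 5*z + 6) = 2*z^3 + 2*z^2 - 2*z + 6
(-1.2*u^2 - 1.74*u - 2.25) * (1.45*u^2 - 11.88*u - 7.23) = -1.74*u^4 + 11.733*u^3 + 26.0847*u^2 + 39.3102*u + 16.2675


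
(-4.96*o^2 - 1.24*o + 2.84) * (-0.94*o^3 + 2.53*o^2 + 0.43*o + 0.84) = 4.6624*o^5 - 11.3832*o^4 - 7.9396*o^3 + 2.4856*o^2 + 0.1796*o + 2.3856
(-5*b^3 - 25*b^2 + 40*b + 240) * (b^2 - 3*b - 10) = -5*b^5 - 10*b^4 + 165*b^3 + 370*b^2 - 1120*b - 2400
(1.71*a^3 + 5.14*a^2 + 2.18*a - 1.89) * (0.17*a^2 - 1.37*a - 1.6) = 0.2907*a^5 - 1.4689*a^4 - 9.4072*a^3 - 11.5319*a^2 - 0.8987*a + 3.024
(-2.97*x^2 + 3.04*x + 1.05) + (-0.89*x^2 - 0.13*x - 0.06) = -3.86*x^2 + 2.91*x + 0.99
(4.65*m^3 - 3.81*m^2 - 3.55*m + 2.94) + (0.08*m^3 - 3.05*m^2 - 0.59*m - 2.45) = 4.73*m^3 - 6.86*m^2 - 4.14*m + 0.49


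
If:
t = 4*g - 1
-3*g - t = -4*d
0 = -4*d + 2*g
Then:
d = 1/10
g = 1/5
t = -1/5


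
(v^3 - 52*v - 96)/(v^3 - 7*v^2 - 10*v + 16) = (v + 6)/(v - 1)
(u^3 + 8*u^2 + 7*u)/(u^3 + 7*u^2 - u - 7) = u/(u - 1)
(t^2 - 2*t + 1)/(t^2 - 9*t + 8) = (t - 1)/(t - 8)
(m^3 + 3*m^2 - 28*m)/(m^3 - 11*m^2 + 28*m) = (m + 7)/(m - 7)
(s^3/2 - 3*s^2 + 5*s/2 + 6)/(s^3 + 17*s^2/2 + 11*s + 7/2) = (s^2 - 7*s + 12)/(2*s^2 + 15*s + 7)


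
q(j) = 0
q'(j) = 0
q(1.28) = 0.00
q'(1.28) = 0.00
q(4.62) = 0.00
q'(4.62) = 0.00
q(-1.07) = 0.00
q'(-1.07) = 0.00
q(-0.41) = 0.00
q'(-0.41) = 0.00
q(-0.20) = 0.00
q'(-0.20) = 0.00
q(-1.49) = 0.00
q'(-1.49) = 0.00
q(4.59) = 0.00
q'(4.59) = 0.00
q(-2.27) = 0.00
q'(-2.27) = 0.00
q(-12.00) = 0.00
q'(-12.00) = 0.00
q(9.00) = 0.00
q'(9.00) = 0.00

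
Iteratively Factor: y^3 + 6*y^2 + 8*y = (y + 4)*(y^2 + 2*y) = (y + 2)*(y + 4)*(y)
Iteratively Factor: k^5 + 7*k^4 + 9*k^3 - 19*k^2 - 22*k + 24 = (k + 2)*(k^4 + 5*k^3 - k^2 - 17*k + 12) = (k + 2)*(k + 3)*(k^3 + 2*k^2 - 7*k + 4) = (k + 2)*(k + 3)*(k + 4)*(k^2 - 2*k + 1) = (k - 1)*(k + 2)*(k + 3)*(k + 4)*(k - 1)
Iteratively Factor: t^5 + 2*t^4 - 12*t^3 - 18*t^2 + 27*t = (t - 3)*(t^4 + 5*t^3 + 3*t^2 - 9*t) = t*(t - 3)*(t^3 + 5*t^2 + 3*t - 9) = t*(t - 3)*(t + 3)*(t^2 + 2*t - 3) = t*(t - 3)*(t + 3)^2*(t - 1)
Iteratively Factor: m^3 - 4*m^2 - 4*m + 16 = (m - 2)*(m^2 - 2*m - 8) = (m - 2)*(m + 2)*(m - 4)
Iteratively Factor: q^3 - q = (q)*(q^2 - 1) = q*(q + 1)*(q - 1)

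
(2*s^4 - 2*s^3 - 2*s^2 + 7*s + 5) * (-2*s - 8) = -4*s^5 - 12*s^4 + 20*s^3 + 2*s^2 - 66*s - 40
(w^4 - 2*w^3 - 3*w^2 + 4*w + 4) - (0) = w^4 - 2*w^3 - 3*w^2 + 4*w + 4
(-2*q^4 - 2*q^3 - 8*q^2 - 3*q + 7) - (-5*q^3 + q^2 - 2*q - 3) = -2*q^4 + 3*q^3 - 9*q^2 - q + 10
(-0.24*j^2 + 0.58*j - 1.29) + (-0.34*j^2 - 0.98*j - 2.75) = -0.58*j^2 - 0.4*j - 4.04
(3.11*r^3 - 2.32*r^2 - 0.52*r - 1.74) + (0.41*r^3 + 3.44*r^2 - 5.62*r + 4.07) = 3.52*r^3 + 1.12*r^2 - 6.14*r + 2.33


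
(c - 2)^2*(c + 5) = c^3 + c^2 - 16*c + 20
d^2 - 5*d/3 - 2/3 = (d - 2)*(d + 1/3)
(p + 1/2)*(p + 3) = p^2 + 7*p/2 + 3/2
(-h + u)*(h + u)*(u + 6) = -h^2*u - 6*h^2 + u^3 + 6*u^2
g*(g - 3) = g^2 - 3*g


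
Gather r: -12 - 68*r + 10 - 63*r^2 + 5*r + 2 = -63*r^2 - 63*r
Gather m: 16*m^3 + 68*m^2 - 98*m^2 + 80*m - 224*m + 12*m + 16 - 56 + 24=16*m^3 - 30*m^2 - 132*m - 16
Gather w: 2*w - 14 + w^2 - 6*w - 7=w^2 - 4*w - 21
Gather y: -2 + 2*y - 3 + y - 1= 3*y - 6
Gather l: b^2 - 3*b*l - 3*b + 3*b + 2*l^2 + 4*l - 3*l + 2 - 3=b^2 + 2*l^2 + l*(1 - 3*b) - 1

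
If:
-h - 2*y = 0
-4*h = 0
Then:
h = 0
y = 0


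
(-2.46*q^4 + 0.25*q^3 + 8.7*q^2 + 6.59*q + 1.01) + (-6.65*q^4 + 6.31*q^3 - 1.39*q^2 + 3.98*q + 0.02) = -9.11*q^4 + 6.56*q^3 + 7.31*q^2 + 10.57*q + 1.03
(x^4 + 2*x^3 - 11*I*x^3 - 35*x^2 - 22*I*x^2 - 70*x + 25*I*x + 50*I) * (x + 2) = x^5 + 4*x^4 - 11*I*x^4 - 31*x^3 - 44*I*x^3 - 140*x^2 - 19*I*x^2 - 140*x + 100*I*x + 100*I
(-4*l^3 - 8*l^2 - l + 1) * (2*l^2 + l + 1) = -8*l^5 - 20*l^4 - 14*l^3 - 7*l^2 + 1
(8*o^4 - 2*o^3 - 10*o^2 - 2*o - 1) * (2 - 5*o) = -40*o^5 + 26*o^4 + 46*o^3 - 10*o^2 + o - 2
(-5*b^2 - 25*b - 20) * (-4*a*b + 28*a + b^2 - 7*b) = 20*a*b^3 - 40*a*b^2 - 620*a*b - 560*a - 5*b^4 + 10*b^3 + 155*b^2 + 140*b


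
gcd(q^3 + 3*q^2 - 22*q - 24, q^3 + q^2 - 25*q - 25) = q + 1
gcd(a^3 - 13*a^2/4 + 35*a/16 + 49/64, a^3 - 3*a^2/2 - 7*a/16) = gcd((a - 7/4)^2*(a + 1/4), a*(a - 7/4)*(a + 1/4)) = a^2 - 3*a/2 - 7/16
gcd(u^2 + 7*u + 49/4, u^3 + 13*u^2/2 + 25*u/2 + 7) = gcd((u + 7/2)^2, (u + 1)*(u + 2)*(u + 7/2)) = u + 7/2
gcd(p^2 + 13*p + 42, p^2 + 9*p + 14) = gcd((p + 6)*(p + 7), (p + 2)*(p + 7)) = p + 7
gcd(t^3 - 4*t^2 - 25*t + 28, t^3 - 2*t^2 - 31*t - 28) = t^2 - 3*t - 28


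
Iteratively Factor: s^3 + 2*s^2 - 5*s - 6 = (s - 2)*(s^2 + 4*s + 3) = (s - 2)*(s + 3)*(s + 1)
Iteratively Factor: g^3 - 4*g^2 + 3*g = (g - 3)*(g^2 - g) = g*(g - 3)*(g - 1)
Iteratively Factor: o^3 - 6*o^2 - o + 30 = (o - 5)*(o^2 - o - 6) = (o - 5)*(o - 3)*(o + 2)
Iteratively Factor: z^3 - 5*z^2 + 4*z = (z)*(z^2 - 5*z + 4) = z*(z - 4)*(z - 1)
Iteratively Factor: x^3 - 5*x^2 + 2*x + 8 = (x + 1)*(x^2 - 6*x + 8) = (x - 4)*(x + 1)*(x - 2)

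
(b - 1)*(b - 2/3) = b^2 - 5*b/3 + 2/3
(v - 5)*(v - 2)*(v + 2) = v^3 - 5*v^2 - 4*v + 20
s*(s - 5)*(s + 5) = s^3 - 25*s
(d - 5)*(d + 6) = d^2 + d - 30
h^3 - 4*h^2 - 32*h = h*(h - 8)*(h + 4)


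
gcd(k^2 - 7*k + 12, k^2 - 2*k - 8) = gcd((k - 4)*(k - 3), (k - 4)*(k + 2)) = k - 4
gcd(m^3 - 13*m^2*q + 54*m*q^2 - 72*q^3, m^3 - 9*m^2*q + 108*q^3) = -m + 6*q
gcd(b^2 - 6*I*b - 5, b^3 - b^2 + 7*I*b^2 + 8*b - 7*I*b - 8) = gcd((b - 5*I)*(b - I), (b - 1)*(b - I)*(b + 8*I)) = b - I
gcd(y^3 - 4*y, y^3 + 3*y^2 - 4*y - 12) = y^2 - 4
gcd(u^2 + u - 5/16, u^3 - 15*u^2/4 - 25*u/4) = u + 5/4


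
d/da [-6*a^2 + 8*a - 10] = 8 - 12*a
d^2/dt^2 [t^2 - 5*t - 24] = 2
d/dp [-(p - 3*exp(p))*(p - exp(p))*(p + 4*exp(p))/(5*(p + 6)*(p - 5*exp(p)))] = ((p + 6)*(p - 5*exp(p))*(-(1 - exp(p))*(p - 3*exp(p))*(p + 4*exp(p)) - (p - 3*exp(p))*(p - exp(p))*(4*exp(p) + 1) + (p - exp(p))*(p + 4*exp(p))*(3*exp(p) - 1)) - (p + 6)*(p - 3*exp(p))*(p - exp(p))*(p + 4*exp(p))*(5*exp(p) - 1) + (p - 5*exp(p))*(p - 3*exp(p))*(p - exp(p))*(p + 4*exp(p)))/(5*(p + 6)^2*(p - 5*exp(p))^2)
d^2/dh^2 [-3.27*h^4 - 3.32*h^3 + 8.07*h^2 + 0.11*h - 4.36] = -39.24*h^2 - 19.92*h + 16.14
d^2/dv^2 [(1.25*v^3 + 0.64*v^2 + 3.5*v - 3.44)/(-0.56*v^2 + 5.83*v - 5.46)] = (4.44089209850063e-16*v^5 - 1.4210854715202e-14*v^4 - 83.702394*v^3 + 256.952388*v^2 - 226.762872*v - 48.174104)/(0.175616*v^6 - 5.484864*v^5 + 62.23812*v^4 - 305.110135*v^3 + 606.82167*v^2 - 521.404884*v + 162.771336)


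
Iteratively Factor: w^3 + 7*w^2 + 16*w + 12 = (w + 3)*(w^2 + 4*w + 4) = (w + 2)*(w + 3)*(w + 2)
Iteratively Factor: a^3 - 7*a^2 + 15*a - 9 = (a - 3)*(a^2 - 4*a + 3) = (a - 3)^2*(a - 1)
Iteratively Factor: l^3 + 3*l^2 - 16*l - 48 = (l + 4)*(l^2 - l - 12) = (l - 4)*(l + 4)*(l + 3)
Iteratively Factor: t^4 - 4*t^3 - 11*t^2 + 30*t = (t + 3)*(t^3 - 7*t^2 + 10*t) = (t - 5)*(t + 3)*(t^2 - 2*t) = (t - 5)*(t - 2)*(t + 3)*(t)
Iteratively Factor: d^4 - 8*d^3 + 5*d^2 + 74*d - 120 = (d - 5)*(d^3 - 3*d^2 - 10*d + 24) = (d - 5)*(d - 2)*(d^2 - d - 12) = (d - 5)*(d - 4)*(d - 2)*(d + 3)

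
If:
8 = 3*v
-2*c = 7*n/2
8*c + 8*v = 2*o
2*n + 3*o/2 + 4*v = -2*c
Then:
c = -35/9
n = 20/9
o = -44/9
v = 8/3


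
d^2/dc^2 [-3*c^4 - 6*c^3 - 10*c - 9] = 36*c*(-c - 1)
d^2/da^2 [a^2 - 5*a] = 2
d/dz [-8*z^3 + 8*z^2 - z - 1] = -24*z^2 + 16*z - 1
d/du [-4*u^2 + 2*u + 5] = 2 - 8*u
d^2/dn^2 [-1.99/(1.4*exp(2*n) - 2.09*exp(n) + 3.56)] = (-1.99*(2.8*exp(n) - 2.09)*(5.6*exp(n) - 4.18)*exp(n) + (11.144*exp(n) - 4.1591)*(1.4*exp(2*n) - 2.09*exp(n) + 3.56))*exp(n)/(1.4*exp(2*n) - 2.09*exp(n) + 3.56)^3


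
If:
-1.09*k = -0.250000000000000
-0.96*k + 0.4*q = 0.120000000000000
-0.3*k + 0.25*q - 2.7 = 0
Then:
No Solution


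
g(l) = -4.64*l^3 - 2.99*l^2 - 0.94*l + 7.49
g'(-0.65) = -2.93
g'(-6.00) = -466.18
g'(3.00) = -144.16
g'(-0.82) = -5.40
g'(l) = -13.92*l^2 - 5.98*l - 0.94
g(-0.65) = 8.11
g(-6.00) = 907.73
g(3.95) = -328.84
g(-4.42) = 353.90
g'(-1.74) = -32.68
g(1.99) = -42.79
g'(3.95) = -241.75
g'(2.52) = -104.41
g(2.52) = -88.12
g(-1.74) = 24.52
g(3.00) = -147.52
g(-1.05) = 10.55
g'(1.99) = -67.96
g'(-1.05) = -10.01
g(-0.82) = 8.81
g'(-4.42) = -246.46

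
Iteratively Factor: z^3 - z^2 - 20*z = (z)*(z^2 - z - 20) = z*(z + 4)*(z - 5)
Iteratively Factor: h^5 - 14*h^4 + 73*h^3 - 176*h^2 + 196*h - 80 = (h - 4)*(h^4 - 10*h^3 + 33*h^2 - 44*h + 20) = (h - 5)*(h - 4)*(h^3 - 5*h^2 + 8*h - 4) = (h - 5)*(h - 4)*(h - 2)*(h^2 - 3*h + 2) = (h - 5)*(h - 4)*(h - 2)^2*(h - 1)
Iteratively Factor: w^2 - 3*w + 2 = (w - 1)*(w - 2)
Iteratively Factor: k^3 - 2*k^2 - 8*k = (k)*(k^2 - 2*k - 8) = k*(k + 2)*(k - 4)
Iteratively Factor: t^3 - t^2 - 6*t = (t)*(t^2 - t - 6) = t*(t + 2)*(t - 3)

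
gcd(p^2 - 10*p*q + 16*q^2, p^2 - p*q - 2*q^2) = p - 2*q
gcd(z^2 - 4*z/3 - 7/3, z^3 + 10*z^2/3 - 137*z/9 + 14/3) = z - 7/3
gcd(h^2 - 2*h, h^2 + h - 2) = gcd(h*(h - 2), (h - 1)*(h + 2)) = 1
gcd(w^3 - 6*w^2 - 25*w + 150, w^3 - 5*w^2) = w - 5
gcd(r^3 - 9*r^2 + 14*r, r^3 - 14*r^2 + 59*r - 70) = r^2 - 9*r + 14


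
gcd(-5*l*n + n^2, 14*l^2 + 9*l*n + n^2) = 1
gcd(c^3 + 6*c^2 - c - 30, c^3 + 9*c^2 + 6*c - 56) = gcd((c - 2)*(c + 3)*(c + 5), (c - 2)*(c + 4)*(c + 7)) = c - 2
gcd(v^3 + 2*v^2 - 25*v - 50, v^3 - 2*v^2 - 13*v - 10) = v^2 - 3*v - 10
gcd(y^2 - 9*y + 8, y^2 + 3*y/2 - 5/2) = y - 1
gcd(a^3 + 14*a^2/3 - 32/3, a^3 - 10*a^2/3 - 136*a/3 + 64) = a - 4/3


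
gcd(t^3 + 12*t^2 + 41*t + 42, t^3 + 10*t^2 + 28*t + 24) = t + 2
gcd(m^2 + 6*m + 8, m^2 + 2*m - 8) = m + 4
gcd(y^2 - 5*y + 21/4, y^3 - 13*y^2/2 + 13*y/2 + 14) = y - 7/2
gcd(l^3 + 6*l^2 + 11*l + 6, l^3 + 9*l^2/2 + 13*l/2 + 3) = l^2 + 3*l + 2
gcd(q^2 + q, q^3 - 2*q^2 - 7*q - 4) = q + 1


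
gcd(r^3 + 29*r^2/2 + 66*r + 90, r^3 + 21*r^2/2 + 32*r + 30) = r^2 + 17*r/2 + 15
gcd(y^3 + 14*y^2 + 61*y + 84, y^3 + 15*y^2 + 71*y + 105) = y^2 + 10*y + 21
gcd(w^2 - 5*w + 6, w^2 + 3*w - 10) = w - 2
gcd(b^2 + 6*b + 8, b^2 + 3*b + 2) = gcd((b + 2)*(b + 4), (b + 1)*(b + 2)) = b + 2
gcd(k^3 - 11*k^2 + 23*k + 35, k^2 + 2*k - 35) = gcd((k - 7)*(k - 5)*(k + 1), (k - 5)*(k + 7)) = k - 5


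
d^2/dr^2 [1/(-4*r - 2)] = -4/(2*r + 1)^3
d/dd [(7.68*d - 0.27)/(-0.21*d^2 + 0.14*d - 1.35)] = (1.6128*d^2 - 0.1134*d - 10.3302)/(0.0441*d^4 - 0.0588*d^3 + 0.5866*d^2 - 0.378*d + 1.8225)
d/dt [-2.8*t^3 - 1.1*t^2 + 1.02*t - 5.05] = -8.4*t^2 - 2.2*t + 1.02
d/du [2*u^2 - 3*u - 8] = 4*u - 3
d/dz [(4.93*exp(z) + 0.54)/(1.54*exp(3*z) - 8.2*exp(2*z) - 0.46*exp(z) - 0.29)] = (-15.1844*exp(3*z) + 37.9312*exp(2*z) + 8.856*exp(z) - 1.1813)*exp(z)/(2.3716*exp(6*z) - 25.256*exp(5*z) + 65.8232*exp(4*z) + 6.6508*exp(3*z) + 4.9676*exp(2*z) + 0.2668*exp(z) + 0.0841)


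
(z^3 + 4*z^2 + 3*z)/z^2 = z + 4 + 3/z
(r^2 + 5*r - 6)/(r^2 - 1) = (r + 6)/(r + 1)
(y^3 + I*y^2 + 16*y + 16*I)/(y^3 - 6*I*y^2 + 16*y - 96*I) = (y + I)/(y - 6*I)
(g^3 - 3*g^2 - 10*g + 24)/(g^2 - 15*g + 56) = (g^3 - 3*g^2 - 10*g + 24)/(g^2 - 15*g + 56)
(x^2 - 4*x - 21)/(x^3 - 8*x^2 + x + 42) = (x + 3)/(x^2 - x - 6)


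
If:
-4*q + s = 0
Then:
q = s/4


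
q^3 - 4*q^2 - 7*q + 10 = (q - 5)*(q - 1)*(q + 2)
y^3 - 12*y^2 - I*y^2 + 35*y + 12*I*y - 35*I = (y - 7)*(y - 5)*(y - I)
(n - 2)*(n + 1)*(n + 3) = n^3 + 2*n^2 - 5*n - 6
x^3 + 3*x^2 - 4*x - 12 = (x - 2)*(x + 2)*(x + 3)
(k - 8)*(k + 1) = k^2 - 7*k - 8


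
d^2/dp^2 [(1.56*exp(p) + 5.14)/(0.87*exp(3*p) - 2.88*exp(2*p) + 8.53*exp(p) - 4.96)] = (4.723056*exp(6*p) + 23.287986*exp(5*p) - 175.035024*exp(4*p) + 372.657612*exp(3*p) - 312.898464*exp(2*p) + 146.297266*exp(p) + 255.845728)*exp(p)/(0.658503*exp(9*p) - 6.539616*exp(8*p) + 41.017455*exp(7*p) - 163.387152*exp(6*p) + 476.726301*exp(5*p) - 972.926784*exp(4*p) + 1415.956717*exp(3*p) - 1295.240016*exp(2*p) + 629.554944*exp(p) - 122.023936)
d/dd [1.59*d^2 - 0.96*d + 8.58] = 3.18*d - 0.96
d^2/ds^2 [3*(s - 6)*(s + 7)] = 6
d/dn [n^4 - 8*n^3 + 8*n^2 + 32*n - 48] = 4*n^3 - 24*n^2 + 16*n + 32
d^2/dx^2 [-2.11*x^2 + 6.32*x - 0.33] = -4.22000000000000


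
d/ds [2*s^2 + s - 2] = 4*s + 1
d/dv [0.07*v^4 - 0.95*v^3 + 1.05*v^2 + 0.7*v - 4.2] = 0.28*v^3 - 2.85*v^2 + 2.1*v + 0.7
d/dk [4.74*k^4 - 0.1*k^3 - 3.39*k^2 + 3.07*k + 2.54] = 18.96*k^3 - 0.3*k^2 - 6.78*k + 3.07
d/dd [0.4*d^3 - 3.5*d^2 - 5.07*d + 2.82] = 1.2*d^2 - 7.0*d - 5.07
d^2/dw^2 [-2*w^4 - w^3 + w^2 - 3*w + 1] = -24*w^2 - 6*w + 2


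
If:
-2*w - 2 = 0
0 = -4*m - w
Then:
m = 1/4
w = -1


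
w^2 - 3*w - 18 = (w - 6)*(w + 3)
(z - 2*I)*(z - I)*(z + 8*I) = z^3 + 5*I*z^2 + 22*z - 16*I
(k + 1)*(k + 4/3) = k^2 + 7*k/3 + 4/3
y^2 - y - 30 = (y - 6)*(y + 5)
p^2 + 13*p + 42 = (p + 6)*(p + 7)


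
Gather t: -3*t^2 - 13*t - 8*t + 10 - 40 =-3*t^2 - 21*t - 30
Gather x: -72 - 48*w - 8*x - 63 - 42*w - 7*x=-90*w - 15*x - 135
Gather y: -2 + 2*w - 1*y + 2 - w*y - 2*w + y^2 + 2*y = y^2 + y*(1 - w)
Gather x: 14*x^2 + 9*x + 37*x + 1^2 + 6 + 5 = 14*x^2 + 46*x + 12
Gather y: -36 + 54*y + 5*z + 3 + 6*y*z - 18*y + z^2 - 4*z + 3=y*(6*z + 36) + z^2 + z - 30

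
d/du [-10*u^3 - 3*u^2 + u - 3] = -30*u^2 - 6*u + 1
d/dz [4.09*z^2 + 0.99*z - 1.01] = 8.18*z + 0.99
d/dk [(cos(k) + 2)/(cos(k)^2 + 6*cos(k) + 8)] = sin(k)/(cos(k) + 4)^2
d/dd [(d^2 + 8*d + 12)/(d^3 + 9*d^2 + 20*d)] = (-d^4 - 16*d^3 - 88*d^2 - 216*d - 240)/(d^2*(d^4 + 18*d^3 + 121*d^2 + 360*d + 400))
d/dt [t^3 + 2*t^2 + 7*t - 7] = 3*t^2 + 4*t + 7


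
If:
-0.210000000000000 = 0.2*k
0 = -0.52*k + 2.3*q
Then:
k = -1.05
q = -0.24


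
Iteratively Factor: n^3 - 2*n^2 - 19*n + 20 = (n - 5)*(n^2 + 3*n - 4) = (n - 5)*(n + 4)*(n - 1)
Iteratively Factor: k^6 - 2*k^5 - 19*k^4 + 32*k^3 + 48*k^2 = (k)*(k^5 - 2*k^4 - 19*k^3 + 32*k^2 + 48*k) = k^2*(k^4 - 2*k^3 - 19*k^2 + 32*k + 48) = k^2*(k - 3)*(k^3 + k^2 - 16*k - 16) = k^2*(k - 3)*(k + 1)*(k^2 - 16) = k^2*(k - 3)*(k + 1)*(k + 4)*(k - 4)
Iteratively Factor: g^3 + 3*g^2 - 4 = (g - 1)*(g^2 + 4*g + 4) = (g - 1)*(g + 2)*(g + 2)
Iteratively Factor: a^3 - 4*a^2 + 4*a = (a - 2)*(a^2 - 2*a) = (a - 2)^2*(a)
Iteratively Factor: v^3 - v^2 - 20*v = (v + 4)*(v^2 - 5*v) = (v - 5)*(v + 4)*(v)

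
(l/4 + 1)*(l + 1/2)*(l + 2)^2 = l^4/4 + 17*l^3/8 + 6*l^2 + 13*l/2 + 2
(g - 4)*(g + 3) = g^2 - g - 12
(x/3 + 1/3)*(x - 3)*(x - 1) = x^3/3 - x^2 - x/3 + 1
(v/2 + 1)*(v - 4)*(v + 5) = v^3/2 + 3*v^2/2 - 9*v - 20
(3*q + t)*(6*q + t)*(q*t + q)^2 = 18*q^4*t^2 + 36*q^4*t + 18*q^4 + 9*q^3*t^3 + 18*q^3*t^2 + 9*q^3*t + q^2*t^4 + 2*q^2*t^3 + q^2*t^2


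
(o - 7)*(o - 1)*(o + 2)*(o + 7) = o^4 + o^3 - 51*o^2 - 49*o + 98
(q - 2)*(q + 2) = q^2 - 4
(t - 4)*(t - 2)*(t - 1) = t^3 - 7*t^2 + 14*t - 8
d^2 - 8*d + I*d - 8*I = (d - 8)*(d + I)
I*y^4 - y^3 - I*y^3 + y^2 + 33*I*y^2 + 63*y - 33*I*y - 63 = (y - 3*I)^2*(y + 7*I)*(I*y - I)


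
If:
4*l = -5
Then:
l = -5/4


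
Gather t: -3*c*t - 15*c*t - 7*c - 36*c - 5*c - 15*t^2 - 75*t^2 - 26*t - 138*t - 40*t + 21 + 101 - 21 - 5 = -48*c - 90*t^2 + t*(-18*c - 204) + 96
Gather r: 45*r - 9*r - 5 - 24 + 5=36*r - 24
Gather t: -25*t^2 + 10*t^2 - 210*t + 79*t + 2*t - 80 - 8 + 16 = -15*t^2 - 129*t - 72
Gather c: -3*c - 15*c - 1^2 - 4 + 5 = -18*c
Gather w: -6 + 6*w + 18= 6*w + 12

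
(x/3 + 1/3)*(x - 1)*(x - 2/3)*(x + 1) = x^4/3 + x^3/9 - 5*x^2/9 - x/9 + 2/9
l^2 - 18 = (l - 3*sqrt(2))*(l + 3*sqrt(2))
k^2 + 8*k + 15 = (k + 3)*(k + 5)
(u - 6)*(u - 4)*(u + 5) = u^3 - 5*u^2 - 26*u + 120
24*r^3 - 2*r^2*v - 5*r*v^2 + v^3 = (-4*r + v)*(-3*r + v)*(2*r + v)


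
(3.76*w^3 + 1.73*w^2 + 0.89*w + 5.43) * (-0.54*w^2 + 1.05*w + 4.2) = -2.0304*w^5 + 3.0138*w^4 + 17.1279*w^3 + 5.2683*w^2 + 9.4395*w + 22.806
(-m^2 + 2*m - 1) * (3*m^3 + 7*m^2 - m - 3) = -3*m^5 - m^4 + 12*m^3 - 6*m^2 - 5*m + 3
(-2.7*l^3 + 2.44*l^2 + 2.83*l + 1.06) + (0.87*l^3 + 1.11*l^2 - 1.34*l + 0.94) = -1.83*l^3 + 3.55*l^2 + 1.49*l + 2.0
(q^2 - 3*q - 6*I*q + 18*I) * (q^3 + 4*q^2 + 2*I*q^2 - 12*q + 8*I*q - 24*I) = q^5 + q^4 - 4*I*q^4 - 12*q^3 - 4*I*q^3 + 48*q^2 + 96*I*q^2 - 288*q - 144*I*q + 432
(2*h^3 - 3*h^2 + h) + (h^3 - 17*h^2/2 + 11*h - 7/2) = 3*h^3 - 23*h^2/2 + 12*h - 7/2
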